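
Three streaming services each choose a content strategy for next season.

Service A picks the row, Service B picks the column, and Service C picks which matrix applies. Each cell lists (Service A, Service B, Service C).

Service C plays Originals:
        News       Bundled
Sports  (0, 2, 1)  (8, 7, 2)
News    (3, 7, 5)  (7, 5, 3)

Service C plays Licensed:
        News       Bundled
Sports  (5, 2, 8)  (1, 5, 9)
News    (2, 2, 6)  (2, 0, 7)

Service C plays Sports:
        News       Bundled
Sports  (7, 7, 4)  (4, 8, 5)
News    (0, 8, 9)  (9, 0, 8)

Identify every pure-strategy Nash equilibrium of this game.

none

For each strategy profile, look for a profitable unilateral deviation.
(Sports, News, Originals): Service A can switch to News (0 → 3). Not NE.
(Sports, News, Licensed): Service B can switch to Bundled (2 → 5). Not NE.
(Sports, News, Sports): Service B can switch to Bundled (7 → 8). Not NE.
(Sports, Bundled, Originals): Service C can switch to Licensed (2 → 9). Not NE.
(Sports, Bundled, Licensed): Service A can switch to News (1 → 2). Not NE.
(Sports, Bundled, Sports): Service A can switch to News (4 → 9). Not NE.
(News, News, Originals): Service C can switch to Licensed (5 → 6). Not NE.
(News, News, Licensed): Service A can switch to Sports (2 → 5). Not NE.
(News, News, Sports): Service A can switch to Sports (0 → 7). Not NE.
(News, Bundled, Originals): Service A can switch to Sports (7 → 8). Not NE.
(News, Bundled, Licensed): Service B can switch to News (0 → 2). Not NE.
(News, Bundled, Sports): Service B can switch to News (0 → 8). Not NE.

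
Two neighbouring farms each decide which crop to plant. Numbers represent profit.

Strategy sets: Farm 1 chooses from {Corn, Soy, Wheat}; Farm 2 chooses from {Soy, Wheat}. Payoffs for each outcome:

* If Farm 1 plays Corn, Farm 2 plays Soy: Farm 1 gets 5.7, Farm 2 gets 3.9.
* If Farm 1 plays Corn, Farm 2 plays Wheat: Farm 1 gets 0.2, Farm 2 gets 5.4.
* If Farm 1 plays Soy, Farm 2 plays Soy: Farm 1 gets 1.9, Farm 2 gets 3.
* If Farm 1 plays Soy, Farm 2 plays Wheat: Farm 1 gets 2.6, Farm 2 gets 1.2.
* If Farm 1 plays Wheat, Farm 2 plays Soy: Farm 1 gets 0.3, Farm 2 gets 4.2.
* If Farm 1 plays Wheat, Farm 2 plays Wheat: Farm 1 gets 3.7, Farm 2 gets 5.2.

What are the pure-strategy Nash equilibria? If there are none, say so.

(Wheat, Wheat)

Farm 1 against Soy: payoffs 5.7, 1.9, 0.3 → best response Corn.
Farm 1 against Wheat: payoffs 0.2, 2.6, 3.7 → best response Wheat.
Farm 2 against Corn: payoffs 3.9, 5.4 → best response Wheat.
Farm 2 against Soy: payoffs 3, 1.2 → best response Soy.
Farm 2 against Wheat: payoffs 4.2, 5.2 → best response Wheat.
Mutual best responses: (Wheat, Wheat).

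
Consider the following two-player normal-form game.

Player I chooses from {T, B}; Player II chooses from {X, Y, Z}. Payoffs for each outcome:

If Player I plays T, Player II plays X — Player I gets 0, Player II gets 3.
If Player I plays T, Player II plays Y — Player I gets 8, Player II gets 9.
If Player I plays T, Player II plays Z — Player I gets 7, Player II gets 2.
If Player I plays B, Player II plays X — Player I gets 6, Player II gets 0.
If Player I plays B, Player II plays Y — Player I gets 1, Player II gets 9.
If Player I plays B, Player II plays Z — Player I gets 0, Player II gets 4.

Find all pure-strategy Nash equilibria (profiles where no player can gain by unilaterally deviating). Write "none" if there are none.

(T, Y)

Player I against X: payoffs 0, 6 → best response B.
Player I against Y: payoffs 8, 1 → best response T.
Player I against Z: payoffs 7, 0 → best response T.
Player II against T: payoffs 3, 9, 2 → best response Y.
Player II against B: payoffs 0, 9, 4 → best response Y.
Mutual best responses: (T, Y).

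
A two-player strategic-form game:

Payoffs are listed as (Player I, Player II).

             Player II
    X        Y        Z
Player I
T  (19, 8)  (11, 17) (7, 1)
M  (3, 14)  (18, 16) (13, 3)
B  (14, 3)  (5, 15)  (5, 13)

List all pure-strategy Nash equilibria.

Player I against X: payoffs 19, 3, 14 → best response T.
Player I against Y: payoffs 11, 18, 5 → best response M.
Player I against Z: payoffs 7, 13, 5 → best response M.
Player II against T: payoffs 8, 17, 1 → best response Y.
Player II against M: payoffs 14, 16, 3 → best response Y.
Player II against B: payoffs 3, 15, 13 → best response Y.
Mutual best responses: (M, Y).

Pure NE: (M, Y)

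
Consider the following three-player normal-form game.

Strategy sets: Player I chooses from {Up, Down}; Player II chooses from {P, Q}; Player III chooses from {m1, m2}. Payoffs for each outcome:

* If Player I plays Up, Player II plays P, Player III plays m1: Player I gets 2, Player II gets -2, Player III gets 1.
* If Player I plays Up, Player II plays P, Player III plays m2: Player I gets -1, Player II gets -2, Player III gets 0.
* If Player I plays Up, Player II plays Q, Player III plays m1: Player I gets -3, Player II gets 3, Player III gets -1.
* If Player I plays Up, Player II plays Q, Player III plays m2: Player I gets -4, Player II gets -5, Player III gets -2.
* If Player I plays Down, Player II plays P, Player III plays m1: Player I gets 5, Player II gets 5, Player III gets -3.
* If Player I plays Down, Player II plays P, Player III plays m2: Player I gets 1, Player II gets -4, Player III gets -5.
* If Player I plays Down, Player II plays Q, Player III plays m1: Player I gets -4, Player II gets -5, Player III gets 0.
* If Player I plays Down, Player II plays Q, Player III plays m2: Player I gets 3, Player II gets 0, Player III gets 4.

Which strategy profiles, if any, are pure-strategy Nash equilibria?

Pure-strategy Nash equilibria: (Up, Q, m1) and (Down, P, m1) and (Down, Q, m2)

Player I against (P, m1): payoffs 2, 5 → best response Down.
Player I against (P, m2): payoffs -1, 1 → best response Down.
Player I against (Q, m1): payoffs -3, -4 → best response Up.
Player I against (Q, m2): payoffs -4, 3 → best response Down.
Player II against (Up, m1): payoffs -2, 3 → best response Q.
Player II against (Up, m2): payoffs -2, -5 → best response P.
Player II against (Down, m1): payoffs 5, -5 → best response P.
Player II against (Down, m2): payoffs -4, 0 → best response Q.
Player III against (Up, P): payoffs 1, 0 → best response m1.
Player III against (Up, Q): payoffs -1, -2 → best response m1.
Player III against (Down, P): payoffs -3, -5 → best response m1.
Player III against (Down, Q): payoffs 0, 4 → best response m2.
Mutual best responses: (Up, Q, m1); (Down, P, m1); (Down, Q, m2).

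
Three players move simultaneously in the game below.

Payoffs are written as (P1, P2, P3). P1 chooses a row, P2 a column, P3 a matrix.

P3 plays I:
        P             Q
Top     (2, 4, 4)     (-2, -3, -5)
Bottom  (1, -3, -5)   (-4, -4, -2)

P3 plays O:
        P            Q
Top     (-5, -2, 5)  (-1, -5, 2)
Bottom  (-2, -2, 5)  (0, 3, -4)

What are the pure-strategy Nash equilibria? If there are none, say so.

No pure-strategy Nash equilibrium.

Mark each player's best response to every combination of opponents' strategies; a profile where every player is best-responding is a pure Nash equilibrium.
P1 against (P, I): payoffs 2, 1 → best response Top.
P1 against (P, O): payoffs -5, -2 → best response Bottom.
P1 against (Q, I): payoffs -2, -4 → best response Top.
P1 against (Q, O): payoffs -1, 0 → best response Bottom.
P2 against (Top, I): payoffs 4, -3 → best response P.
P2 against (Top, O): payoffs -2, -5 → best response P.
P2 against (Bottom, I): payoffs -3, -4 → best response P.
P2 against (Bottom, O): payoffs -2, 3 → best response Q.
P3 against (Top, P): payoffs 4, 5 → best response O.
P3 against (Top, Q): payoffs -5, 2 → best response O.
P3 against (Bottom, P): payoffs -5, 5 → best response O.
P3 against (Bottom, Q): payoffs -2, -4 → best response I.
No profile is a mutual best response for all players.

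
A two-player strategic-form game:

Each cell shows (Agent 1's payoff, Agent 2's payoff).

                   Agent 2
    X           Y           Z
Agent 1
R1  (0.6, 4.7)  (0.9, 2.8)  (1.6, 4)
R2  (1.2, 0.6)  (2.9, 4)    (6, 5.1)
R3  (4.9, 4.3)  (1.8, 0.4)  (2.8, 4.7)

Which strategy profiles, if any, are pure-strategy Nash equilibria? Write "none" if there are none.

For each player, find the best response to each opponent profile; mutual best responses are the pure NE.
Agent 1 against X: payoffs 0.6, 1.2, 4.9 → best response R3.
Agent 1 against Y: payoffs 0.9, 2.9, 1.8 → best response R2.
Agent 1 against Z: payoffs 1.6, 6, 2.8 → best response R2.
Agent 2 against R1: payoffs 4.7, 2.8, 4 → best response X.
Agent 2 against R2: payoffs 0.6, 4, 5.1 → best response Z.
Agent 2 against R3: payoffs 4.3, 0.4, 4.7 → best response Z.
Mutual best responses: (R2, Z).

(R2, Z)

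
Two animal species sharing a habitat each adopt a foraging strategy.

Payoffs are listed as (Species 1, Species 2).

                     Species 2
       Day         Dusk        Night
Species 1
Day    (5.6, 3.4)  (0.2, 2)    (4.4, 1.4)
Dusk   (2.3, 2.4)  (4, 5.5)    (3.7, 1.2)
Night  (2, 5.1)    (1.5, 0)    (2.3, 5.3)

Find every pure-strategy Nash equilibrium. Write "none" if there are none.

(Day, Day): Species 1 gets 5.6, best alternative 2.3; Species 2 gets 3.4, best alternative 2. No profitable deviation — NE.
(Day, Dusk): Species 1 can switch to Dusk (0.2 → 4). Not NE.
(Day, Night): Species 2 can switch to Day (1.4 → 3.4). Not NE.
(Dusk, Day): Species 1 can switch to Day (2.3 → 5.6). Not NE.
(Dusk, Dusk): Species 1 gets 4, best alternative 1.5; Species 2 gets 5.5, best alternative 2.4. No profitable deviation — NE.
(Dusk, Night): Species 1 can switch to Day (3.7 → 4.4). Not NE.
(Night, Day): Species 1 can switch to Day (2 → 5.6). Not NE.
(Night, Dusk): Species 1 can switch to Dusk (1.5 → 4). Not NE.
(The remaining 1 profile has a profitable deviation by the same check.)

(Day, Day) and (Dusk, Dusk)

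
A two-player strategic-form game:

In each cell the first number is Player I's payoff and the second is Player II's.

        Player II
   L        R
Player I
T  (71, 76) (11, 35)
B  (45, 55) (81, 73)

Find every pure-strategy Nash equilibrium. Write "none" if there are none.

(T, L): Player I gets 71, best alternative 45; Player II gets 76, best alternative 35. No profitable deviation — NE.
(T, R): Player I can switch to B (11 → 81). Not NE.
(B, L): Player I can switch to T (45 → 71). Not NE.
(B, R): Player I gets 81, best alternative 11; Player II gets 73, best alternative 55. No profitable deviation — NE.

(T, L), (B, R)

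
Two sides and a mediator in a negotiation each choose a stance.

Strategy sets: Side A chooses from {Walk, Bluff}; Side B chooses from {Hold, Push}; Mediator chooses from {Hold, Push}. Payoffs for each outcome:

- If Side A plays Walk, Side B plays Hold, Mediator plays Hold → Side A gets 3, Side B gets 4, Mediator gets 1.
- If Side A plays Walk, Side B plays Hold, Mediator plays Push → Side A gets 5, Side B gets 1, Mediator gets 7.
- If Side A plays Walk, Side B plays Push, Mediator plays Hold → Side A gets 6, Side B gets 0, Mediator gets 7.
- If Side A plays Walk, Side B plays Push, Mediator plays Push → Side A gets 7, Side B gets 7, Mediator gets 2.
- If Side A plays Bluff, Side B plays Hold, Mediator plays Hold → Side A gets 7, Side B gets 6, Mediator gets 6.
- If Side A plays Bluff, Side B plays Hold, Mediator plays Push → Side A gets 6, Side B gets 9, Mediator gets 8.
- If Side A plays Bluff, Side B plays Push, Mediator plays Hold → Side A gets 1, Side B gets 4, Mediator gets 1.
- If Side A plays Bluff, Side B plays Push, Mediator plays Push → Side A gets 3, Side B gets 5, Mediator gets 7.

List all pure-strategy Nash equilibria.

Side A against (Hold, Hold): payoffs 3, 7 → best response Bluff.
Side A against (Hold, Push): payoffs 5, 6 → best response Bluff.
Side A against (Push, Hold): payoffs 6, 1 → best response Walk.
Side A against (Push, Push): payoffs 7, 3 → best response Walk.
Side B against (Walk, Hold): payoffs 4, 0 → best response Hold.
Side B against (Walk, Push): payoffs 1, 7 → best response Push.
Side B against (Bluff, Hold): payoffs 6, 4 → best response Hold.
Side B against (Bluff, Push): payoffs 9, 5 → best response Hold.
Mediator against (Walk, Hold): payoffs 1, 7 → best response Push.
Mediator against (Walk, Push): payoffs 7, 2 → best response Hold.
Mediator against (Bluff, Hold): payoffs 6, 8 → best response Push.
Mediator against (Bluff, Push): payoffs 1, 7 → best response Push.
Mutual best responses: (Bluff, Hold, Push).

(Bluff, Hold, Push)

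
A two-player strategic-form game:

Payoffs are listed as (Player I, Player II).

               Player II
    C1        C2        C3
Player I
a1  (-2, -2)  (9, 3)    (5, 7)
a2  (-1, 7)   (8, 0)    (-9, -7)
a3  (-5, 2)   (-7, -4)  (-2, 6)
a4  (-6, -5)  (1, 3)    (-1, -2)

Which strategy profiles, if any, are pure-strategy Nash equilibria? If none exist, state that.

(a1, C1): Player I can switch to a2 (-2 → -1). Not NE.
(a1, C2): Player II can switch to C3 (3 → 7). Not NE.
(a1, C3): Player I gets 5, best alternative -1; Player II gets 7, best alternative 3. No profitable deviation — NE.
(a2, C1): Player I gets -1, best alternative -2; Player II gets 7, best alternative 0. No profitable deviation — NE.
(a2, C2): Player I can switch to a1 (8 → 9). Not NE.
(a2, C3): Player I can switch to a1 (-9 → 5). Not NE.
(a3, C1): Player I can switch to a1 (-5 → -2). Not NE.
(a3, C2): Player I can switch to a1 (-7 → 9). Not NE.
(a3, C3): Player I can switch to a1 (-2 → 5). Not NE.
(a4, C1): Player I can switch to a1 (-6 → -2). Not NE.
(The remaining 2 profiles each have a profitable deviation by the same check.)

(a1, C3); (a2, C1)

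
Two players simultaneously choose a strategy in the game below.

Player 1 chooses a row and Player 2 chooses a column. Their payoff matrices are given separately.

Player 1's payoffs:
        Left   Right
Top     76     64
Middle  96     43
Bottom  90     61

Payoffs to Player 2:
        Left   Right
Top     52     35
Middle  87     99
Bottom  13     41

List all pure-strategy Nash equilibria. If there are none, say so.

none

(Top, Left): Player 1 can switch to Middle (76 → 96). Not NE.
(Top, Right): Player 2 can switch to Left (35 → 52). Not NE.
(Middle, Left): Player 2 can switch to Right (87 → 99). Not NE.
(Middle, Right): Player 1 can switch to Top (43 → 64). Not NE.
(Bottom, Left): Player 1 can switch to Middle (90 → 96). Not NE.
(Bottom, Right): Player 1 can switch to Top (61 → 64). Not NE.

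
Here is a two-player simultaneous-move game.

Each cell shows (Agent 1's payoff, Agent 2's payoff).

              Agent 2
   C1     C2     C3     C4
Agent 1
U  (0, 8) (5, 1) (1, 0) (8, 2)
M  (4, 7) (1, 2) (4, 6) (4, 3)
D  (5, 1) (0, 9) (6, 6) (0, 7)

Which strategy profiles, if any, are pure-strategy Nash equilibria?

Mark each player's best response to every combination of opponents' strategies; a profile where every player is best-responding is a pure Nash equilibrium.
Agent 1 against C1: payoffs 0, 4, 5 → best response D.
Agent 1 against C2: payoffs 5, 1, 0 → best response U.
Agent 1 against C3: payoffs 1, 4, 6 → best response D.
Agent 1 against C4: payoffs 8, 4, 0 → best response U.
Agent 2 against U: payoffs 8, 1, 0, 2 → best response C1.
Agent 2 against M: payoffs 7, 2, 6, 3 → best response C1.
Agent 2 against D: payoffs 1, 9, 6, 7 → best response C2.
No profile is a mutual best response for all players.

No pure-strategy Nash equilibrium.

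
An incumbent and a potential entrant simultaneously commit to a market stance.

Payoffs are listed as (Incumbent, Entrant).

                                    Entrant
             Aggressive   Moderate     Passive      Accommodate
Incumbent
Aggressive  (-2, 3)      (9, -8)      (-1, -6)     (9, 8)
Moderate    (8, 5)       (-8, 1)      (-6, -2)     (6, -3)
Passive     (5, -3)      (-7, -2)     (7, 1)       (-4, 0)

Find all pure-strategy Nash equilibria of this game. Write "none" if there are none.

(Aggressive, Accommodate), (Moderate, Aggressive), (Passive, Passive)

(Aggressive, Aggressive): Incumbent can switch to Moderate (-2 → 8). Not NE.
(Aggressive, Moderate): Entrant can switch to Aggressive (-8 → 3). Not NE.
(Aggressive, Passive): Incumbent can switch to Passive (-1 → 7). Not NE.
(Aggressive, Accommodate): Incumbent gets 9, best alternative 6; Entrant gets 8, best alternative 3. No profitable deviation — NE.
(Moderate, Aggressive): Incumbent gets 8, best alternative 5; Entrant gets 5, best alternative 1. No profitable deviation — NE.
(Moderate, Moderate): Incumbent can switch to Aggressive (-8 → 9). Not NE.
(Moderate, Passive): Incumbent can switch to Aggressive (-6 → -1). Not NE.
(Moderate, Accommodate): Incumbent can switch to Aggressive (6 → 9). Not NE.
(Passive, Passive): Incumbent gets 7, best alternative -1; Entrant gets 1, best alternative 0. No profitable deviation — NE.
(The remaining 3 profiles each have a profitable deviation by the same check.)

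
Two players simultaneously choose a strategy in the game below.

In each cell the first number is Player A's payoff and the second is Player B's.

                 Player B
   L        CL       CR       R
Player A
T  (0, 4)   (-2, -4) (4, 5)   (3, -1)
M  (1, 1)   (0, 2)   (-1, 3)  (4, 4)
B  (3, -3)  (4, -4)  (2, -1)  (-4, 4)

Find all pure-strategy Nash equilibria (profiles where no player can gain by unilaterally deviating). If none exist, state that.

Player A against L: payoffs 0, 1, 3 → best response B.
Player A against CL: payoffs -2, 0, 4 → best response B.
Player A against CR: payoffs 4, -1, 2 → best response T.
Player A against R: payoffs 3, 4, -4 → best response M.
Player B against T: payoffs 4, -4, 5, -1 → best response CR.
Player B against M: payoffs 1, 2, 3, 4 → best response R.
Player B against B: payoffs -3, -4, -1, 4 → best response R.
Mutual best responses: (T, CR); (M, R).

(T, CR), (M, R)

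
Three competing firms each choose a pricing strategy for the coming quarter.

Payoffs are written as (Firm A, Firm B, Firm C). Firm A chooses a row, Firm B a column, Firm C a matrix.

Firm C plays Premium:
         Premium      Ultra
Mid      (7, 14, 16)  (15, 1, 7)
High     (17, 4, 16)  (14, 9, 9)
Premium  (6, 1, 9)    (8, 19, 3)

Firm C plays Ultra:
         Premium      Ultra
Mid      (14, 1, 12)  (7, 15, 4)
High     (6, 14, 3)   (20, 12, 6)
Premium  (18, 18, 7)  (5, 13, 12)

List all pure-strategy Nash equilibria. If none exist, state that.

Mark each player's best response to every combination of opponents' strategies; a profile where every player is best-responding is a pure Nash equilibrium.
Firm A against (Premium, Premium): payoffs 7, 17, 6 → best response High.
Firm A against (Premium, Ultra): payoffs 14, 6, 18 → best response Premium.
Firm A against (Ultra, Premium): payoffs 15, 14, 8 → best response Mid.
Firm A against (Ultra, Ultra): payoffs 7, 20, 5 → best response High.
Firm B against (Mid, Premium): payoffs 14, 1 → best response Premium.
Firm B against (Mid, Ultra): payoffs 1, 15 → best response Ultra.
Firm B against (High, Premium): payoffs 4, 9 → best response Ultra.
Firm B against (High, Ultra): payoffs 14, 12 → best response Premium.
Firm B against (Premium, Premium): payoffs 1, 19 → best response Ultra.
Firm B against (Premium, Ultra): payoffs 18, 13 → best response Premium.
Firm C against (Mid, Premium): payoffs 16, 12 → best response Premium.
Firm C against (Mid, Ultra): payoffs 7, 4 → best response Premium.
Firm C against (High, Premium): payoffs 16, 3 → best response Premium.
Firm C against (High, Ultra): payoffs 9, 6 → best response Premium.
Firm C against (Premium, Premium): payoffs 9, 7 → best response Premium.
Firm C against (Premium, Ultra): payoffs 3, 12 → best response Ultra.
No profile is a mutual best response for all players.

none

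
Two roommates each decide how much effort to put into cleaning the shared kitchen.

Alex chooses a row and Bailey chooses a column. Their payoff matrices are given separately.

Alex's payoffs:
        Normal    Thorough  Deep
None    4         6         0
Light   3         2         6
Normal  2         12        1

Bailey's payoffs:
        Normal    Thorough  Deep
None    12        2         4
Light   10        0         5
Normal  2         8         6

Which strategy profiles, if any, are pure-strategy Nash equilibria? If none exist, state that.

Alex against Normal: payoffs 4, 3, 2 → best response None.
Alex against Thorough: payoffs 6, 2, 12 → best response Normal.
Alex against Deep: payoffs 0, 6, 1 → best response Light.
Bailey against None: payoffs 12, 2, 4 → best response Normal.
Bailey against Light: payoffs 10, 0, 5 → best response Normal.
Bailey against Normal: payoffs 2, 8, 6 → best response Thorough.
Mutual best responses: (None, Normal); (Normal, Thorough).

Pure-strategy Nash equilibria: (None, Normal); (Normal, Thorough)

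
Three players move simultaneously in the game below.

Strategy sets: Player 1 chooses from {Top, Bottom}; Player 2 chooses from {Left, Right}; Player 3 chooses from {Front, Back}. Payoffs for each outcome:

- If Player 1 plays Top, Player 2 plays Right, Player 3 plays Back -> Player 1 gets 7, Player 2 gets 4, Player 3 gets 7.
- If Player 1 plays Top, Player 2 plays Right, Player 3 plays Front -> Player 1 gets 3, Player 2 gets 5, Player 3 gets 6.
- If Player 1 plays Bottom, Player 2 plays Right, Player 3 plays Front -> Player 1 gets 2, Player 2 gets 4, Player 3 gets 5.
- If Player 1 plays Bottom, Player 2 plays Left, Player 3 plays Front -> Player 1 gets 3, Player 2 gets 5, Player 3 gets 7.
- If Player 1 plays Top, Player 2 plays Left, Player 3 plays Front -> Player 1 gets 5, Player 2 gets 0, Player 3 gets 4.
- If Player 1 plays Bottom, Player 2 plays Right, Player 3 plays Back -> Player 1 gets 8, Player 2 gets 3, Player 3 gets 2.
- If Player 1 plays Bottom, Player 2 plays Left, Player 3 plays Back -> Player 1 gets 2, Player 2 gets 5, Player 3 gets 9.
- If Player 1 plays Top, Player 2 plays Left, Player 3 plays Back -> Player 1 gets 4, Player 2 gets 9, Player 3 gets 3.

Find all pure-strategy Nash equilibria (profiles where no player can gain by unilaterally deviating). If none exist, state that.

For each strategy profile, look for a profitable unilateral deviation.
(Top, Left, Front): Player 2 can switch to Right (0 → 5). Not NE.
(Top, Left, Back): Player 3 can switch to Front (3 → 4). Not NE.
(Top, Right, Front): Player 3 can switch to Back (6 → 7). Not NE.
(Top, Right, Back): Player 1 can switch to Bottom (7 → 8). Not NE.
(Bottom, Left, Front): Player 1 can switch to Top (3 → 5). Not NE.
(Bottom, Left, Back): Player 1 can switch to Top (2 → 4). Not NE.
(The remaining 2 profiles each have a profitable deviation by the same check.)

No pure-strategy Nash equilibrium.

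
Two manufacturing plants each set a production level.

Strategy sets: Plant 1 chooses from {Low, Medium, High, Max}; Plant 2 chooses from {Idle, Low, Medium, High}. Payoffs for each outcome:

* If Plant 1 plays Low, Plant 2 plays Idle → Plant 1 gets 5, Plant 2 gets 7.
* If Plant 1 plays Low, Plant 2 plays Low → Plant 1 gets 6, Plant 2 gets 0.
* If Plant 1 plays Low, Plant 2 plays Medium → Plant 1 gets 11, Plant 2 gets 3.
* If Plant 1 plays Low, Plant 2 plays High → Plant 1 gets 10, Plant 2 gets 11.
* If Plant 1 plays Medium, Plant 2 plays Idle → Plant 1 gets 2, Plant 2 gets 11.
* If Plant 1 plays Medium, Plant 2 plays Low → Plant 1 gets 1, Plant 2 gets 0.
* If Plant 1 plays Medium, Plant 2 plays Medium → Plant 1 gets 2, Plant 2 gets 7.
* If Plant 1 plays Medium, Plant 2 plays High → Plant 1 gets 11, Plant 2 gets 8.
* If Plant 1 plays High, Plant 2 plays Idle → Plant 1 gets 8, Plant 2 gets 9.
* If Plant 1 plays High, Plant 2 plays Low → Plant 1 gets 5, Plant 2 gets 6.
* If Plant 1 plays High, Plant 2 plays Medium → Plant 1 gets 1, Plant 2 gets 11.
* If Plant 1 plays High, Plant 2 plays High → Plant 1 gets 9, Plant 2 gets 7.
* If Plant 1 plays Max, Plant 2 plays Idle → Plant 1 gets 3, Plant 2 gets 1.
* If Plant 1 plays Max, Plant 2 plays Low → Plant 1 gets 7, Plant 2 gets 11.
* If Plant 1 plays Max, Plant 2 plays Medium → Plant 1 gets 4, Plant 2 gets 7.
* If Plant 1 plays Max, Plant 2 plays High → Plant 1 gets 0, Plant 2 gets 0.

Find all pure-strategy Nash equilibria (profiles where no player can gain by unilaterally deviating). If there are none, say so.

Pure NE: (Max, Low)

For each strategy profile, look for a profitable unilateral deviation.
(Low, Idle): Plant 1 can switch to High (5 → 8). Not NE.
(Low, Low): Plant 1 can switch to Max (6 → 7). Not NE.
(Low, Medium): Plant 2 can switch to Idle (3 → 7). Not NE.
(Low, High): Plant 1 can switch to Medium (10 → 11). Not NE.
(Medium, Idle): Plant 1 can switch to Low (2 → 5). Not NE.
(Medium, Low): Plant 1 can switch to Low (1 → 6). Not NE.
(Medium, Medium): Plant 1 can switch to Low (2 → 11). Not NE.
(Medium, High): Plant 2 can switch to Idle (8 → 11). Not NE.
(Max, Low): Plant 1 gets 7, best alternative 6; Plant 2 gets 11, best alternative 7. No profitable deviation — NE.
(The remaining 7 profiles each have a profitable deviation by the same check.)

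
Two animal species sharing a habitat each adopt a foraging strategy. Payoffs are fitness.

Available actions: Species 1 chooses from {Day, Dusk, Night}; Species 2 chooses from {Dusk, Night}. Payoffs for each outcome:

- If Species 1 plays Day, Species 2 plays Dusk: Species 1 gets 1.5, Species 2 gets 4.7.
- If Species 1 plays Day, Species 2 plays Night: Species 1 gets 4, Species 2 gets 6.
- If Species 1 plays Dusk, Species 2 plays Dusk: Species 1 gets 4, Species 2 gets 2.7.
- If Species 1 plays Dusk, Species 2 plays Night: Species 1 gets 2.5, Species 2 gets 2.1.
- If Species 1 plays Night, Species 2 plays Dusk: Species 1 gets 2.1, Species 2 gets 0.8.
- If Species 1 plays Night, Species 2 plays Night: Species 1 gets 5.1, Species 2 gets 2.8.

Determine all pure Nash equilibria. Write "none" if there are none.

Species 1 against Dusk: payoffs 1.5, 4, 2.1 → best response Dusk.
Species 1 against Night: payoffs 4, 2.5, 5.1 → best response Night.
Species 2 against Day: payoffs 4.7, 6 → best response Night.
Species 2 against Dusk: payoffs 2.7, 2.1 → best response Dusk.
Species 2 against Night: payoffs 0.8, 2.8 → best response Night.
Mutual best responses: (Dusk, Dusk); (Night, Night).

The pure Nash equilibria are (Dusk, Dusk) and (Night, Night).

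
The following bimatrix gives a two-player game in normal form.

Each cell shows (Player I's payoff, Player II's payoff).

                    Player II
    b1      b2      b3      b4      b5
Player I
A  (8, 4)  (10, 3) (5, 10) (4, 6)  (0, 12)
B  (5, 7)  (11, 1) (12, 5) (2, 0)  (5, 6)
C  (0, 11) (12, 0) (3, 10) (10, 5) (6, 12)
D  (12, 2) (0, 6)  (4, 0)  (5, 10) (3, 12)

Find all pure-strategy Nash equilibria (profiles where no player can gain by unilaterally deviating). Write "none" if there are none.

(C, b5)

Player I against b1: payoffs 8, 5, 0, 12 → best response D.
Player I against b2: payoffs 10, 11, 12, 0 → best response C.
Player I against b3: payoffs 5, 12, 3, 4 → best response B.
Player I against b4: payoffs 4, 2, 10, 5 → best response C.
Player I against b5: payoffs 0, 5, 6, 3 → best response C.
Player II against A: payoffs 4, 3, 10, 6, 12 → best response b5.
Player II against B: payoffs 7, 1, 5, 0, 6 → best response b1.
Player II against C: payoffs 11, 0, 10, 5, 12 → best response b5.
Player II against D: payoffs 2, 6, 0, 10, 12 → best response b5.
Mutual best responses: (C, b5).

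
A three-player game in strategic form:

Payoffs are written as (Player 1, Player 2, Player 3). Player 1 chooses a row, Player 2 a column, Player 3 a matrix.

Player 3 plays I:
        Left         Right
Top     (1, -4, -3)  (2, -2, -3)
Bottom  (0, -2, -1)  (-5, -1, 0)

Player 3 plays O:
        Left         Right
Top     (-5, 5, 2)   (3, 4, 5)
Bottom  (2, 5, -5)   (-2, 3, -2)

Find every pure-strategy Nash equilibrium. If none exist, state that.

Check each profile: it is a Nash equilibrium iff no player can strictly gain by switching unilaterally.
(Top, Left, I): Player 2 can switch to Right (-4 → -2). Not NE.
(Top, Left, O): Player 1 can switch to Bottom (-5 → 2). Not NE.
(Top, Right, I): Player 3 can switch to O (-3 → 5). Not NE.
(Top, Right, O): Player 2 can switch to Left (4 → 5). Not NE.
(Bottom, Left, I): Player 1 can switch to Top (0 → 1). Not NE.
(Bottom, Left, O): Player 3 can switch to I (-5 → -1). Not NE.
(Bottom, Right, I): Player 1 can switch to Top (-5 → 2). Not NE.
(Bottom, Right, O): Player 1 can switch to Top (-2 → 3). Not NE.

No pure-strategy Nash equilibrium.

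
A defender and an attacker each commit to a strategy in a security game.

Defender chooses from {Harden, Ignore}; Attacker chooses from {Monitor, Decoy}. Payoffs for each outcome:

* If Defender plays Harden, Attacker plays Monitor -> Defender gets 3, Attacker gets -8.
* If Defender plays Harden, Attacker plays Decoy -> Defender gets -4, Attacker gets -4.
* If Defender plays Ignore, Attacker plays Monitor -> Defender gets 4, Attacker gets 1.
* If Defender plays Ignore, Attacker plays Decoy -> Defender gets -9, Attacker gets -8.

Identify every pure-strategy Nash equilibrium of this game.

For each player, find the best response to each opponent profile; mutual best responses are the pure NE.
Defender against Monitor: payoffs 3, 4 → best response Ignore.
Defender against Decoy: payoffs -4, -9 → best response Harden.
Attacker against Harden: payoffs -8, -4 → best response Decoy.
Attacker against Ignore: payoffs 1, -8 → best response Monitor.
Mutual best responses: (Harden, Decoy); (Ignore, Monitor).

Pure-strategy Nash equilibria: (Harden, Decoy); (Ignore, Monitor)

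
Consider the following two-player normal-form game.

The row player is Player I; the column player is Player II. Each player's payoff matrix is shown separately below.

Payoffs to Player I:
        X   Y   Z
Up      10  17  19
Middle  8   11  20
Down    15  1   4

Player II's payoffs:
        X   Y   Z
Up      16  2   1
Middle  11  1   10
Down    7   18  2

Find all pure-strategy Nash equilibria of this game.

Player I against X: payoffs 10, 8, 15 → best response Down.
Player I against Y: payoffs 17, 11, 1 → best response Up.
Player I against Z: payoffs 19, 20, 4 → best response Middle.
Player II against Up: payoffs 16, 2, 1 → best response X.
Player II against Middle: payoffs 11, 1, 10 → best response X.
Player II against Down: payoffs 7, 18, 2 → best response Y.
No profile is a mutual best response for all players.

none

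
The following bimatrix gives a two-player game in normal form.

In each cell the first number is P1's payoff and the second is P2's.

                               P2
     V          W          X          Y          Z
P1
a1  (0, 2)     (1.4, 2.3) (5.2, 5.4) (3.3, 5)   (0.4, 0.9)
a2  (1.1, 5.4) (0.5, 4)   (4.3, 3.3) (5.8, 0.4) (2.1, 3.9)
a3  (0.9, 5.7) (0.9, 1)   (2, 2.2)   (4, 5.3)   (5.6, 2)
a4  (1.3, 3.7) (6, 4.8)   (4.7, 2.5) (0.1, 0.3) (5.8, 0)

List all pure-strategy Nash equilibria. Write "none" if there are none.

Pure-strategy Nash equilibria: (a1, X) and (a4, W)

(a1, V): P1 can switch to a2 (0 → 1.1). Not NE.
(a1, W): P1 can switch to a4 (1.4 → 6). Not NE.
(a1, X): P1 gets 5.2, best alternative 4.7; P2 gets 5.4, best alternative 5. No profitable deviation — NE.
(a1, Y): P1 can switch to a2 (3.3 → 5.8). Not NE.
(a1, Z): P1 can switch to a2 (0.4 → 2.1). Not NE.
(a2, V): P1 can switch to a4 (1.1 → 1.3). Not NE.
(a2, W): P1 can switch to a1 (0.5 → 1.4). Not NE.
(a2, X): P1 can switch to a1 (4.3 → 5.2). Not NE.
(a2, Y): P2 can switch to V (0.4 → 5.4). Not NE.
(a2, Z): P1 can switch to a3 (2.1 → 5.6). Not NE.
(a3, V): P1 can switch to a2 (0.9 → 1.1). Not NE.
(a3, W): P1 can switch to a1 (0.9 → 1.4). Not NE.
(a3, X): P1 can switch to a1 (2 → 5.2). Not NE.
(a4, W): P1 gets 6, best alternative 1.4; P2 gets 4.8, best alternative 3.7. No profitable deviation — NE.
(The remaining 6 profiles each have a profitable deviation by the same check.)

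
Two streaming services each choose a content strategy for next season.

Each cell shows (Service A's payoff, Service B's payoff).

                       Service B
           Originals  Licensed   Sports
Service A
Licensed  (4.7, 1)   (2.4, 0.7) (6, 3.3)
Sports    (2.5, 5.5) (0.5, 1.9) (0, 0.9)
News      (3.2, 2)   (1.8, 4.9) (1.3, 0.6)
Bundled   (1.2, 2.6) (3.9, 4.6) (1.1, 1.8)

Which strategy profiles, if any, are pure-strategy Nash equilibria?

For each strategy profile, look for a profitable unilateral deviation.
(Licensed, Originals): Service B can switch to Sports (1 → 3.3). Not NE.
(Licensed, Licensed): Service A can switch to Bundled (2.4 → 3.9). Not NE.
(Licensed, Sports): Service A gets 6, best alternative 1.3; Service B gets 3.3, best alternative 1. No profitable deviation — NE.
(Sports, Originals): Service A can switch to Licensed (2.5 → 4.7). Not NE.
(Sports, Licensed): Service A can switch to Licensed (0.5 → 2.4). Not NE.
(Sports, Sports): Service A can switch to Licensed (0 → 6). Not NE.
(News, Originals): Service A can switch to Licensed (3.2 → 4.7). Not NE.
(News, Licensed): Service A can switch to Licensed (1.8 → 2.4). Not NE.
(News, Sports): Service A can switch to Licensed (1.3 → 6). Not NE.
(Bundled, Licensed): Service A gets 3.9, best alternative 2.4; Service B gets 4.6, best alternative 2.6. No profitable deviation — NE.
(The remaining 2 profiles each have a profitable deviation by the same check.)

The pure Nash equilibria are (Licensed, Sports); (Bundled, Licensed).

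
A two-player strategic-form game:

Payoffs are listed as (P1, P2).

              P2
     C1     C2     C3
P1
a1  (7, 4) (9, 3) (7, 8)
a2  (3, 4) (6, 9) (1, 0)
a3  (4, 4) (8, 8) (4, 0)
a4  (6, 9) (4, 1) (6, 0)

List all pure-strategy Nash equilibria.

P1 against C1: payoffs 7, 3, 4, 6 → best response a1.
P1 against C2: payoffs 9, 6, 8, 4 → best response a1.
P1 against C3: payoffs 7, 1, 4, 6 → best response a1.
P2 against a1: payoffs 4, 3, 8 → best response C3.
P2 against a2: payoffs 4, 9, 0 → best response C2.
P2 against a3: payoffs 4, 8, 0 → best response C2.
P2 against a4: payoffs 9, 1, 0 → best response C1.
Mutual best responses: (a1, C3).

(a1, C3)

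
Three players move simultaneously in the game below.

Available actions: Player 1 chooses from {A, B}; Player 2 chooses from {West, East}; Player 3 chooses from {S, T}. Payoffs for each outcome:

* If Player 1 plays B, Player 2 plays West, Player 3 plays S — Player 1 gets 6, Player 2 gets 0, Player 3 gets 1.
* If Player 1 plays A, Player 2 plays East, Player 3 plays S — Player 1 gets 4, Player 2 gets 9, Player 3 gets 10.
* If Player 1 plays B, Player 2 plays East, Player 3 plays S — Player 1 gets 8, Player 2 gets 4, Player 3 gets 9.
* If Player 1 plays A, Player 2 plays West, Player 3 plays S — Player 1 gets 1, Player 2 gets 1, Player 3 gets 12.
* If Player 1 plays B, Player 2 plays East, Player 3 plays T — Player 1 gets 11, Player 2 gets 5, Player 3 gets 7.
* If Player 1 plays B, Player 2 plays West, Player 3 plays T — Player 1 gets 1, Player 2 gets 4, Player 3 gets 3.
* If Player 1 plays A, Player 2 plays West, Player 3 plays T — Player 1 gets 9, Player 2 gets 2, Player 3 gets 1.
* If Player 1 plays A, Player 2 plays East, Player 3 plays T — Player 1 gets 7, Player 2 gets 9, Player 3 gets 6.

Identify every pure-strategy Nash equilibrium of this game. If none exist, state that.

The unique pure-strategy Nash equilibrium is (B, East, S).

Player 1 against (West, S): payoffs 1, 6 → best response B.
Player 1 against (West, T): payoffs 9, 1 → best response A.
Player 1 against (East, S): payoffs 4, 8 → best response B.
Player 1 against (East, T): payoffs 7, 11 → best response B.
Player 2 against (A, S): payoffs 1, 9 → best response East.
Player 2 against (A, T): payoffs 2, 9 → best response East.
Player 2 against (B, S): payoffs 0, 4 → best response East.
Player 2 against (B, T): payoffs 4, 5 → best response East.
Player 3 against (A, West): payoffs 12, 1 → best response S.
Player 3 against (A, East): payoffs 10, 6 → best response S.
Player 3 against (B, West): payoffs 1, 3 → best response T.
Player 3 against (B, East): payoffs 9, 7 → best response S.
Mutual best responses: (B, East, S).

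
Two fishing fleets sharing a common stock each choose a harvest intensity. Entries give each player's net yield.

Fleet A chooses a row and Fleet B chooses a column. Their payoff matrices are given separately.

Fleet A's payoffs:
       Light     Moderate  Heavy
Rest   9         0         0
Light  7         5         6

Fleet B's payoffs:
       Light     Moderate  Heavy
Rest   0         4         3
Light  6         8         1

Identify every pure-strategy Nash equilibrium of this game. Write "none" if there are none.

Pure NE: (Light, Moderate)

Fleet A against Light: payoffs 9, 7 → best response Rest.
Fleet A against Moderate: payoffs 0, 5 → best response Light.
Fleet A against Heavy: payoffs 0, 6 → best response Light.
Fleet B against Rest: payoffs 0, 4, 3 → best response Moderate.
Fleet B against Light: payoffs 6, 8, 1 → best response Moderate.
Mutual best responses: (Light, Moderate).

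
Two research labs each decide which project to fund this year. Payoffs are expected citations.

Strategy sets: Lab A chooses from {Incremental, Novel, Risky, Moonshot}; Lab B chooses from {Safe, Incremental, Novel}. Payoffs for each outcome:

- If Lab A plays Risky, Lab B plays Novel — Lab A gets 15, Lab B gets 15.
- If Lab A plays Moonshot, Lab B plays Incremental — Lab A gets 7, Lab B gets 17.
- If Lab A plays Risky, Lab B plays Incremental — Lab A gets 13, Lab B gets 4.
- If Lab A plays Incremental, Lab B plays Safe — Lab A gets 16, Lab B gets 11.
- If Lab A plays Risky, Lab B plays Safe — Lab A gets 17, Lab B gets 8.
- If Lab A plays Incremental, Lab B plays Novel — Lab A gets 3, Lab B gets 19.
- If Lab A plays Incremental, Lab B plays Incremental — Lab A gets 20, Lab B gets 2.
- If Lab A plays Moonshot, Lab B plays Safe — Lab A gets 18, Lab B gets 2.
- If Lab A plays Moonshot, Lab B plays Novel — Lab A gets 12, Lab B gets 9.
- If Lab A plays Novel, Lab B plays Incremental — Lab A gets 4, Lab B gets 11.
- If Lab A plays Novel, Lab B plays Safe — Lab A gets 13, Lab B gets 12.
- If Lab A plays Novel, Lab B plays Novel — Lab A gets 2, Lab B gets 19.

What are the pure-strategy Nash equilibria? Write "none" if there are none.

For each player, find the best response to each opponent profile; mutual best responses are the pure NE.
Lab A against Safe: payoffs 16, 13, 17, 18 → best response Moonshot.
Lab A against Incremental: payoffs 20, 4, 13, 7 → best response Incremental.
Lab A against Novel: payoffs 3, 2, 15, 12 → best response Risky.
Lab B against Incremental: payoffs 11, 2, 19 → best response Novel.
Lab B against Novel: payoffs 12, 11, 19 → best response Novel.
Lab B against Risky: payoffs 8, 4, 15 → best response Novel.
Lab B against Moonshot: payoffs 2, 17, 9 → best response Incremental.
Mutual best responses: (Risky, Novel).

(Risky, Novel)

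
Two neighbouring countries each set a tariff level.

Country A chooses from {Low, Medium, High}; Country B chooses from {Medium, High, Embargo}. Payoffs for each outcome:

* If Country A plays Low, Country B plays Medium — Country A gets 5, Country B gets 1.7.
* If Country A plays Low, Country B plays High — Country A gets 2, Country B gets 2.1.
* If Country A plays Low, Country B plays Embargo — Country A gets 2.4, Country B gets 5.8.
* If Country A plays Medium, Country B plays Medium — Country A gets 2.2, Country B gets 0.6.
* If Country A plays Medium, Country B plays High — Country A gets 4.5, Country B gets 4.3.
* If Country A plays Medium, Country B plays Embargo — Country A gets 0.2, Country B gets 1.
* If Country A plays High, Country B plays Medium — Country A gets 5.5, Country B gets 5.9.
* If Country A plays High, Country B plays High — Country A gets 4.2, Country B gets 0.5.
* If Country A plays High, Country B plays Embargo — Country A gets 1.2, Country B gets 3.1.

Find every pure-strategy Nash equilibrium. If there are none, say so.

Pure-strategy Nash equilibria: (Low, Embargo), (Medium, High), (High, Medium)

Mark each player's best response to every combination of opponents' strategies; a profile where every player is best-responding is a pure Nash equilibrium.
Country A against Medium: payoffs 5, 2.2, 5.5 → best response High.
Country A against High: payoffs 2, 4.5, 4.2 → best response Medium.
Country A against Embargo: payoffs 2.4, 0.2, 1.2 → best response Low.
Country B against Low: payoffs 1.7, 2.1, 5.8 → best response Embargo.
Country B against Medium: payoffs 0.6, 4.3, 1 → best response High.
Country B against High: payoffs 5.9, 0.5, 3.1 → best response Medium.
Mutual best responses: (Low, Embargo); (Medium, High); (High, Medium).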